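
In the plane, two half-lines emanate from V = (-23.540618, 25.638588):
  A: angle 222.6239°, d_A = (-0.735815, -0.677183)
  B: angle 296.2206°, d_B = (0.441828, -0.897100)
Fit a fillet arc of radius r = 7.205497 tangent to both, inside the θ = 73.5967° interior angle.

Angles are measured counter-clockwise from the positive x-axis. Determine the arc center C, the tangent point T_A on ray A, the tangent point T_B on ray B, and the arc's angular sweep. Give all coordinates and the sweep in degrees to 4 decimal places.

center=(-25.7488,13.8138) T_A=(-30.6283,19.1157) T_B=(-19.2848,16.9974) sweep=106.4033

bisector direction at 259.4222° = (-0.183570,-0.983007)
center distance |VC| = r/sin(θ/2) = 7.205497/sin(36.7983°) = 12.029200
C = V + |VC|·bis = (-25.7488,13.8138)
T_A = V + ((C−V)·d_A)·d_A = V + 9.6324·d_A = (-30.6283,19.1157)
T_B = V + ((C−V)·d_B)·d_B = V + 9.6324·d_B = (-19.2848,16.9974)
sweep = 180° − θ = 106.4033°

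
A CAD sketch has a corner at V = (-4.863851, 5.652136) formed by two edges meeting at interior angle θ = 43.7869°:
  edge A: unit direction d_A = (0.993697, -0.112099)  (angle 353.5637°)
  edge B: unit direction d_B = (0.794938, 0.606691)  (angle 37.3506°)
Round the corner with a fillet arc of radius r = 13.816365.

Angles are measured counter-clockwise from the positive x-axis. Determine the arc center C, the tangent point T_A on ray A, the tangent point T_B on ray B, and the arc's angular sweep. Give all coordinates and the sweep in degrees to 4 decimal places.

bisector direction at 15.4571° = (0.963830,0.266518)
center distance |VC| = r/sin(θ/2) = 13.816365/sin(21.8935°) = 37.052944
C = V + |VC|·bis = (30.8489,15.5274)
T_A = V + ((C−V)·d_A)·d_A = V + 34.3806·d_A = (29.3001,1.7981)
T_B = V + ((C−V)·d_B)·d_B = V + 34.3806·d_B = (22.4666,26.5106)
sweep = 180° − θ = 136.2131°

center=(30.8489,15.5274) T_A=(29.3001,1.7981) T_B=(22.4666,26.5106) sweep=136.2131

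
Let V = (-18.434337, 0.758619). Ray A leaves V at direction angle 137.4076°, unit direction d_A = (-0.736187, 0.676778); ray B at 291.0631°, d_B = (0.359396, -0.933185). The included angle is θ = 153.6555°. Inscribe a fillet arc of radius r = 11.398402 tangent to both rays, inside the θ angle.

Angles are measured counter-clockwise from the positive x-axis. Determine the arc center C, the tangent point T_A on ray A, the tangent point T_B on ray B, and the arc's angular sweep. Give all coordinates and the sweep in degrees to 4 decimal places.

center=(-28.1124,-5.8273) T_A=(-20.3982,2.5640) T_B=(-17.4756,-1.7308) sweep=26.3445

bisector direction at 214.2353° = (-0.826734,-0.562594)
center distance |VC| = r/sin(θ/2) = 11.398402/sin(76.8277°) = 11.706405
C = V + |VC|·bis = (-28.1124,-5.8273)
T_A = V + ((C−V)·d_A)·d_A = V + 2.6676·d_A = (-20.3982,2.5640)
T_B = V + ((C−V)·d_B)·d_B = V + 2.6676·d_B = (-17.4756,-1.7308)
sweep = 180° − θ = 26.3445°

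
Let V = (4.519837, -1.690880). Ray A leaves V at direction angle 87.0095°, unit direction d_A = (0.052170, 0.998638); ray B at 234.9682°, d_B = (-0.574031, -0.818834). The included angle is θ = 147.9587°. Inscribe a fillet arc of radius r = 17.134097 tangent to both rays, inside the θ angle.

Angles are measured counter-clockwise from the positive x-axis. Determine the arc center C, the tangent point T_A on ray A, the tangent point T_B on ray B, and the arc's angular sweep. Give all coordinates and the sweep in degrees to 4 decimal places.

bisector direction at 160.9888° = (-0.945455,0.325752)
center distance |VC| = r/sin(θ/2) = 17.134097/sin(73.9793°) = 17.826435
C = V + |VC|·bis = (-12.3343,4.1161)
T_A = V + ((C−V)·d_A)·d_A = V + 4.9198·d_A = (4.7765,3.2222)
T_B = V + ((C−V)·d_B)·d_B = V + 4.9198·d_B = (1.6957,-5.7194)
sweep = 180° − θ = 32.0413°

center=(-12.3343,4.1161) T_A=(4.7765,3.2222) T_B=(1.6957,-5.7194) sweep=32.0413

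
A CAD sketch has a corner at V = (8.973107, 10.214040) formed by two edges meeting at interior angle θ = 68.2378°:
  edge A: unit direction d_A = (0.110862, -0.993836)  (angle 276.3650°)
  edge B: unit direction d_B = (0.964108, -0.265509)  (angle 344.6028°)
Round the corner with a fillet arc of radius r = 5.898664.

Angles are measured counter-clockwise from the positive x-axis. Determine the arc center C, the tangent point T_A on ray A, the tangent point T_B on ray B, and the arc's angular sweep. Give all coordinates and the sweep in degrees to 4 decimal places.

center=(15.8006,2.2155) T_A=(9.9383,1.5616) T_B=(17.3667,7.9025) sweep=111.7622

bisector direction at 310.4839° = (0.649234,-0.760588)
center distance |VC| = r/sin(θ/2) = 5.898664/sin(34.1189°) = 10.516200
C = V + |VC|·bis = (15.8006,2.2155)
T_A = V + ((C−V)·d_A)·d_A = V + 8.7061·d_A = (9.9383,1.5616)
T_B = V + ((C−V)·d_B)·d_B = V + 8.7061·d_B = (17.3667,7.9025)
sweep = 180° − θ = 111.7622°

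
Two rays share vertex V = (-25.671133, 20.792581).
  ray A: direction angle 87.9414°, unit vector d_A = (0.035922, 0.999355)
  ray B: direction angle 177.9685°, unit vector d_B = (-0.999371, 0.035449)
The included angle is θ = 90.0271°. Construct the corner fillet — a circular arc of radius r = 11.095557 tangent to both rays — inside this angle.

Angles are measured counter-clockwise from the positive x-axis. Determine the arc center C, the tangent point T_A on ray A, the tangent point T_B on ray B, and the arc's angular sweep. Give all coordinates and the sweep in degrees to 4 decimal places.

center=(-36.3611,32.2743) T_A=(-25.2728,31.8757) T_B=(-36.7545,21.1857) sweep=89.9729

bisector direction at 132.9549° = (-0.681423,0.731890)
center distance |VC| = r/sin(θ/2) = 11.095557/sin(45.0136°) = 15.687778
C = V + |VC|·bis = (-36.3611,32.2743)
T_A = V + ((C−V)·d_A)·d_A = V + 11.0903·d_A = (-25.2728,31.8757)
T_B = V + ((C−V)·d_B)·d_B = V + 11.0903·d_B = (-36.7545,21.1857)
sweep = 180° − θ = 89.9729°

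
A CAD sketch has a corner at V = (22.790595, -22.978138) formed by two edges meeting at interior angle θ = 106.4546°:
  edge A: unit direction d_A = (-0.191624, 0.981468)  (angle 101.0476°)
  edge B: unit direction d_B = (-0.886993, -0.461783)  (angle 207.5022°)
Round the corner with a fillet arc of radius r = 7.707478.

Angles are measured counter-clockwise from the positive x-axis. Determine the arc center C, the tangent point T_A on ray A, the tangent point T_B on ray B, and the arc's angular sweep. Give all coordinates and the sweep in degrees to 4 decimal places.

bisector direction at 154.2749° = (-0.900887,0.434054)
center distance |VC| = r/sin(θ/2) = 7.707478/sin(53.2273°) = 9.622119
C = V + |VC|·bis = (14.1222,-18.8016)
T_A = V + ((C−V)·d_A)·d_A = V + 5.7602·d_A = (21.6868,-17.3247)
T_B = V + ((C−V)·d_B)·d_B = V + 5.7602·d_B = (17.6813,-25.6381)
sweep = 180° − θ = 73.5454°

center=(14.1222,-18.8016) T_A=(21.6868,-17.3247) T_B=(17.6813,-25.6381) sweep=73.5454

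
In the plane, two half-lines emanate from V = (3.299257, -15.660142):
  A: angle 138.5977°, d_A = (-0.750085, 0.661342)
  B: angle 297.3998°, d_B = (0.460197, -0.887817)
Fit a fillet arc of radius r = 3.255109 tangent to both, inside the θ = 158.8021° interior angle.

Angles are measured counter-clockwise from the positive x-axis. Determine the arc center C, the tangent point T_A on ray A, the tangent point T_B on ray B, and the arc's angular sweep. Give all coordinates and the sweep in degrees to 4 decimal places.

center=(0.6896,-17.6989) T_A=(2.8424,-15.2573) T_B=(3.5796,-16.2009) sweep=21.1979

bisector direction at 217.9988° = (-0.788024,-0.615644)
center distance |VC| = r/sin(θ/2) = 3.255109/sin(79.4010°) = 3.311609
C = V + |VC|·bis = (0.6896,-17.6989)
T_A = V + ((C−V)·d_A)·d_A = V + 0.6091·d_A = (2.8424,-15.2573)
T_B = V + ((C−V)·d_B)·d_B = V + 0.6091·d_B = (3.5796,-16.2009)
sweep = 180° − θ = 21.1979°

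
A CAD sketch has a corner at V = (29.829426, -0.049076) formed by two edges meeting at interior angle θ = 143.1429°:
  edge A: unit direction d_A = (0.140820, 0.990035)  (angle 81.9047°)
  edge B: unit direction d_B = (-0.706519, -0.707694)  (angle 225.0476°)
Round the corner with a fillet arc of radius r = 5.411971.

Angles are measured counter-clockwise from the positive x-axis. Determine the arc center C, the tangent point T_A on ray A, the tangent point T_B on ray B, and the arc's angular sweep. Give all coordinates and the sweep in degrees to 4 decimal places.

bisector direction at 153.4762° = (-0.894749,0.446570)
center distance |VC| = r/sin(θ/2) = 5.411971/sin(71.5714°) = 5.704506
C = V + |VC|·bis = (24.7253,2.4984)
T_A = V + ((C−V)·d_A)·d_A = V + 1.8033·d_A = (30.0834,1.7363)
T_B = V + ((C−V)·d_B)·d_B = V + 1.8033·d_B = (28.5553,-1.3253)
sweep = 180° − θ = 36.8571°

center=(24.7253,2.4984) T_A=(30.0834,1.7363) T_B=(28.5553,-1.3253) sweep=36.8571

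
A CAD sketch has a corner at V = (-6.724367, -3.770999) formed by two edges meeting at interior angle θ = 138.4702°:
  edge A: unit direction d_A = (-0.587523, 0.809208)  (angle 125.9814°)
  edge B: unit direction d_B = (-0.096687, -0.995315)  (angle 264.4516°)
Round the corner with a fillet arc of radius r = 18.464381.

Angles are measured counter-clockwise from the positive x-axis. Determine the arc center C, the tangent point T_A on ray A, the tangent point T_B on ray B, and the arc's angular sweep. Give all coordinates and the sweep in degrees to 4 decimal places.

bisector direction at 195.2165° = (-0.964941,-0.262467)
center distance |VC| = r/sin(θ/2) = 18.464381/sin(69.2351°) = 19.747092
C = V + |VC|·bis = (-25.7791,-8.9540)
T_A = V + ((C−V)·d_A)·d_A = V + 7.0010·d_A = (-10.8376,1.8943)
T_B = V + ((C−V)·d_B)·d_B = V + 7.0010·d_B = (-7.4013,-10.7392)
sweep = 180° − θ = 41.5298°

center=(-25.7791,-8.9540) T_A=(-10.8376,1.8943) T_B=(-7.4013,-10.7392) sweep=41.5298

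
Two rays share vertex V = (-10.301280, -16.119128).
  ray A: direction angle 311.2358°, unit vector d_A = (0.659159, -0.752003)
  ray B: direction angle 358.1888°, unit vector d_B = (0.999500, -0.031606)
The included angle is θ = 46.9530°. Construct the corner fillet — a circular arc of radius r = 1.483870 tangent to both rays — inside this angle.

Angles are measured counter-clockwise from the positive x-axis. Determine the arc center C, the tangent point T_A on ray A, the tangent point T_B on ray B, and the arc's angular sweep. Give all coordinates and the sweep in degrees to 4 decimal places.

center=(-6.9334,-17.7102) T_A=(-8.0493,-18.6883) T_B=(-6.8865,-16.2271) sweep=133.0470

bisector direction at 334.7123° = (0.904174,-0.427164)
center distance |VC| = r/sin(θ/2) = 1.483870/sin(23.4765°) = 3.724827
C = V + |VC|·bis = (-6.9334,-17.7102)
T_A = V + ((C−V)·d_A)·d_A = V + 3.4165·d_A = (-8.0493,-18.6883)
T_B = V + ((C−V)·d_B)·d_B = V + 3.4165·d_B = (-6.8865,-16.2271)
sweep = 180° − θ = 133.0470°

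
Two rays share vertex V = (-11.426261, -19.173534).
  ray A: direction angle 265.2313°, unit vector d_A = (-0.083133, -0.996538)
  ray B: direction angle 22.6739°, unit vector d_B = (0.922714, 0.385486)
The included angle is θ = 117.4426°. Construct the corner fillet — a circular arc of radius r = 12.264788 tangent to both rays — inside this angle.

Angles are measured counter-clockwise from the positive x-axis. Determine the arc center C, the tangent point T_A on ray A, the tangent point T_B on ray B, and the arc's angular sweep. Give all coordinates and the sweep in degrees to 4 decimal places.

center=(0.1767,-27.6182) T_A=(-12.0457,-26.5986) T_B=(-4.5512,-16.3013) sweep=62.5574

bisector direction at 323.9526° = (0.808530,-0.588454)
center distance |VC| = r/sin(θ/2) = 12.264788/sin(58.7213°) = 14.350624
C = V + |VC|·bis = (0.1767,-27.6182)
T_A = V + ((C−V)·d_A)·d_A = V + 7.4509·d_A = (-12.0457,-26.5986)
T_B = V + ((C−V)·d_B)·d_B = V + 7.4509·d_B = (-4.5512,-16.3013)
sweep = 180° − θ = 62.5574°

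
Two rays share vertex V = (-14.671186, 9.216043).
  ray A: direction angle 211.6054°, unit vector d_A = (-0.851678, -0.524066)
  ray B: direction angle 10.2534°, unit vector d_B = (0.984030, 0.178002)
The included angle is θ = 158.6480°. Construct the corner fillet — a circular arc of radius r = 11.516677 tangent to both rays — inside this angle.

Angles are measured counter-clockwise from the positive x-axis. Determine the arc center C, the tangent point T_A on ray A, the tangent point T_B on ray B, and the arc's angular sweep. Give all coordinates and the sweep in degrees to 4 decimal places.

center=(-10.4848,-1.7303) T_A=(-16.5203,8.0782) T_B=(-12.5348,9.6025) sweep=21.3520

bisector direction at 290.9294° = (0.357217,-0.934021)
center distance |VC| = r/sin(θ/2) = 11.516677/sin(79.3240°) = 11.719537
C = V + |VC|·bis = (-10.4848,-1.7303)
T_A = V + ((C−V)·d_A)·d_A = V + 2.1711·d_A = (-16.5203,8.0782)
T_B = V + ((C−V)·d_B)·d_B = V + 2.1711·d_B = (-12.5348,9.6025)
sweep = 180° − θ = 21.3520°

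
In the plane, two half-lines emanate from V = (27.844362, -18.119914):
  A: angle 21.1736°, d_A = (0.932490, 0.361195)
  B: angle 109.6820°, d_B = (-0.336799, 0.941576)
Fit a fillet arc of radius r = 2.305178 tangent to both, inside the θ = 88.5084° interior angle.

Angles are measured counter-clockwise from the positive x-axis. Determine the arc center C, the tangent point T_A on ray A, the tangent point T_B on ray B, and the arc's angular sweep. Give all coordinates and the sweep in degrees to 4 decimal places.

bisector direction at 65.4278° = (0.415840,0.909438)
center distance |VC| = r/sin(θ/2) = 2.305178/sin(44.2542°) = 3.303290
C = V + |VC|·bis = (29.2180,-15.1158)
T_A = V + ((C−V)·d_A)·d_A = V + 2.3660·d_A = (30.0506,-17.2653)
T_B = V + ((C−V)·d_B)·d_B = V + 2.3660·d_B = (27.0475,-15.8922)
sweep = 180° − θ = 91.4916°

center=(29.2180,-15.1158) T_A=(30.0506,-17.2653) T_B=(27.0475,-15.8922) sweep=91.4916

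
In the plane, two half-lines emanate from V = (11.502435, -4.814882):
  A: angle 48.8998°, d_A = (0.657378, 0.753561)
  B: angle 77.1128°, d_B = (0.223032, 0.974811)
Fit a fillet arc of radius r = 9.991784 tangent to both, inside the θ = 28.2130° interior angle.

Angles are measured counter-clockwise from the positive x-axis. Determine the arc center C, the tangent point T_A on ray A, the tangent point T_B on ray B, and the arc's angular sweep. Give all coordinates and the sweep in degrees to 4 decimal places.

center=(30.1103,31.7150) T_A=(37.6397,25.1466) T_B=(20.3702,33.9435) sweep=151.7870

bisector direction at 63.0063° = (0.453893,0.891056)
center distance |VC| = r/sin(θ/2) = 9.991784/sin(14.1065°) = 40.996133
C = V + |VC|·bis = (30.1103,31.7150)
T_A = V + ((C−V)·d_A)·d_A = V + 39.7599·d_A = (37.6397,25.1466)
T_B = V + ((C−V)·d_B)·d_B = V + 39.7599·d_B = (20.3702,33.9435)
sweep = 180° − θ = 151.7870°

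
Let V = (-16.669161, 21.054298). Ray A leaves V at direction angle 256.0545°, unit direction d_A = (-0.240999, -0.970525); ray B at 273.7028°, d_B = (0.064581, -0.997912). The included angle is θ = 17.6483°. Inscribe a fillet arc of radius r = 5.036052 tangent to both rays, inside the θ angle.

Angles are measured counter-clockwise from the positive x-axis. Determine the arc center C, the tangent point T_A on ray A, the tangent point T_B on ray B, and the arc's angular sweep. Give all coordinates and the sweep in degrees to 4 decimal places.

bisector direction at 264.8786° = (-0.089265,-0.996008)
center distance |VC| = r/sin(θ/2) = 5.036052/sin(8.8241°) = 32.829039
C = V + |VC|·bis = (-19.5997,-11.6437)
T_A = V + ((C−V)·d_A)·d_A = V + 32.4405·d_A = (-24.4873,-10.4300)
T_B = V + ((C−V)·d_B)·d_B = V + 32.4405·d_B = (-14.5741,-11.3184)
sweep = 180° − θ = 162.3517°

center=(-19.5997,-11.6437) T_A=(-24.4873,-10.4300) T_B=(-14.5741,-11.3184) sweep=162.3517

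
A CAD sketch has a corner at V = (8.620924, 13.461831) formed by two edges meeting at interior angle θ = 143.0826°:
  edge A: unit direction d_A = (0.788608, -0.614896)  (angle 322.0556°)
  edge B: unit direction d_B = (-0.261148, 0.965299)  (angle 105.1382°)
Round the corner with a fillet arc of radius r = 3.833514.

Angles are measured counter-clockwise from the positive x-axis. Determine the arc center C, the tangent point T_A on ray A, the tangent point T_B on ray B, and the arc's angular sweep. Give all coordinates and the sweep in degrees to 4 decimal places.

bisector direction at 33.5969° = (0.832951,0.553346)
center distance |VC| = r/sin(θ/2) = 3.833514/sin(71.5413°) = 4.041437
C = V + |VC|·bis = (11.9872,15.6981)
T_A = V + ((C−V)·d_A)·d_A = V + 1.2796·d_A = (9.6300,12.6750)
T_B = V + ((C−V)·d_B)·d_B = V + 1.2796·d_B = (8.2868,14.6970)
sweep = 180° − θ = 36.9174°

center=(11.9872,15.6981) T_A=(9.6300,12.6750) T_B=(8.2868,14.6970) sweep=36.9174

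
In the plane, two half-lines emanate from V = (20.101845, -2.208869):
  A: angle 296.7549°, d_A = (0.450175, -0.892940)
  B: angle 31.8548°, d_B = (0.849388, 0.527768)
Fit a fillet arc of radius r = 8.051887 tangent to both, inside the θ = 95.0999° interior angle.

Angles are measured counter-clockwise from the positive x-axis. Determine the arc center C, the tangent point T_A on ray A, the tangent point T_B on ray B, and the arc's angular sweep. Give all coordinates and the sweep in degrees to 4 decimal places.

bisector direction at 344.3049° = (0.962715,-0.270519)
center distance |VC| = r/sin(θ/2) = 8.051887/sin(47.5500°) = 10.912397
C = V + |VC|·bis = (30.6074,-5.1609)
T_A = V + ((C−V)·d_A)·d_A = V + 7.3653·d_A = (23.4175,-8.7856)
T_B = V + ((C−V)·d_B)·d_B = V + 7.3653·d_B = (26.3578,1.6783)
sweep = 180° − θ = 84.9001°

center=(30.6074,-5.1609) T_A=(23.4175,-8.7856) T_B=(26.3578,1.6783) sweep=84.9001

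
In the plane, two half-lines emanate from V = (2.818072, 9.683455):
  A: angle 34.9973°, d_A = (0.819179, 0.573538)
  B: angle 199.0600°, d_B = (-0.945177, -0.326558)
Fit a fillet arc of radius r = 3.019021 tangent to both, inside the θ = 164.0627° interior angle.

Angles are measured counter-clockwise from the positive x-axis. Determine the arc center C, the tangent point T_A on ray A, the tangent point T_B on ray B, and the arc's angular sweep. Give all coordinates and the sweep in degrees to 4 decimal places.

center=(1.4327,12.3990) T_A=(3.1643,9.9258) T_B=(2.4186,9.5454) sweep=15.9373

bisector direction at 117.0286° = (-0.454436,0.890779)
center distance |VC| = r/sin(θ/2) = 3.019021/sin(82.0314°) = 3.048457
C = V + |VC|·bis = (1.4327,12.3990)
T_A = V + ((C−V)·d_A)·d_A = V + 0.4226·d_A = (3.1643,9.9258)
T_B = V + ((C−V)·d_B)·d_B = V + 0.4226·d_B = (2.4186,9.5454)
sweep = 180° − θ = 15.9373°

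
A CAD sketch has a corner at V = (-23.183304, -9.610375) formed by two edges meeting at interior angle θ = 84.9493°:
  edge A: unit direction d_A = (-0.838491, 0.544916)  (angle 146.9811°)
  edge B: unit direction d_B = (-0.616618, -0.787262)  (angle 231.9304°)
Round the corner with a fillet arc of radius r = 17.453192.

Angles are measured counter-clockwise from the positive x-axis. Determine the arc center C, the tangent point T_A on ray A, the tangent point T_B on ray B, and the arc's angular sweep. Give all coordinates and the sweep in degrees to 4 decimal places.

center=(-48.6786,-13.8566) T_A=(-39.1681,0.7778) T_B=(-34.9384,-24.6185) sweep=95.0507

bisector direction at 189.4557° = (-0.986413,-0.164286)
center distance |VC| = r/sin(θ/2) = 17.453192/sin(42.4746°) = 25.846474
C = V + |VC|·bis = (-48.6786,-13.8566)
T_A = V + ((C−V)·d_A)·d_A = V + 19.0637·d_A = (-39.1681,0.7778)
T_B = V + ((C−V)·d_B)·d_B = V + 19.0637·d_B = (-34.9384,-24.6185)
sweep = 180° − θ = 95.0507°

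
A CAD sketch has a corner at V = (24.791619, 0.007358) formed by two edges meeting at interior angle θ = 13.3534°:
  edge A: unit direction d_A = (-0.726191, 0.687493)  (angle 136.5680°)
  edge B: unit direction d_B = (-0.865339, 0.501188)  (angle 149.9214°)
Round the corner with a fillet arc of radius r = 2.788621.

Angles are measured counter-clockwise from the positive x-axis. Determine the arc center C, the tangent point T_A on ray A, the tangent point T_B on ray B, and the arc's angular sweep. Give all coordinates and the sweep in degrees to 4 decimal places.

bisector direction at 143.2447° = (-0.801198,0.598399)
center distance |VC| = r/sin(θ/2) = 2.788621/sin(6.6767°) = 23.984663
C = V + |VC|·bis = (5.5751,14.3597)
T_A = V + ((C−V)·d_A)·d_A = V + 23.8220·d_A = (7.4923,16.3848)
T_B = V + ((C−V)·d_B)·d_B = V + 23.8220·d_B = (4.1775,11.9466)
sweep = 180° − θ = 166.6466°

center=(5.5751,14.3597) T_A=(7.4923,16.3848) T_B=(4.1775,11.9466) sweep=166.6466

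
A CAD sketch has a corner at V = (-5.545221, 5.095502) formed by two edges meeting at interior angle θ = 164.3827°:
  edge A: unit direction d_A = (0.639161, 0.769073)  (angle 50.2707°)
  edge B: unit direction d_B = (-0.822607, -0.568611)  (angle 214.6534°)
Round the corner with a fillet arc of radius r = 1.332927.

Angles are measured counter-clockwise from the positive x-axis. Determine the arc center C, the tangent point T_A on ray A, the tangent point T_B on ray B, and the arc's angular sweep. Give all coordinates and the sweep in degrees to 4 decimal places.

bisector direction at 132.4621° = (-0.675102,0.737725)
center distance |VC| = r/sin(θ/2) = 1.332927/sin(82.1913°) = 1.345402
C = V + |VC|·bis = (-6.4535,6.0880)
T_A = V + ((C−V)·d_A)·d_A = V + 0.1828·d_A = (-5.4284,5.2361)
T_B = V + ((C−V)·d_B)·d_B = V + 0.1828·d_B = (-5.6956,4.9916)
sweep = 180° − θ = 15.6173°

center=(-6.4535,6.0880) T_A=(-5.4284,5.2361) T_B=(-5.6956,4.9916) sweep=15.6173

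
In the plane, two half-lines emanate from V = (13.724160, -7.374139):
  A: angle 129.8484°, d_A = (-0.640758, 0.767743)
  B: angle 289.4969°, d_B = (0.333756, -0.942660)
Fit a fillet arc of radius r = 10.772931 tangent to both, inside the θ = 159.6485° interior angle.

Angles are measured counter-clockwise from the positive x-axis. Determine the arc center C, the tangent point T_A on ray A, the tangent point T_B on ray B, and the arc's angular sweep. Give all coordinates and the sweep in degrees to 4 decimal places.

bisector direction at 209.6727° = (-0.868868,-0.495044)
center distance |VC| = r/sin(θ/2) = 10.772931/sin(79.8243°) = 10.945092
C = V + |VC|·bis = (4.2143,-12.7924)
T_A = V + ((C−V)·d_A)·d_A = V + 1.9336·d_A = (12.4852,-5.8896)
T_B = V + ((C−V)·d_B)·d_B = V + 1.9336·d_B = (14.3695,-9.1969)
sweep = 180° − θ = 20.3515°

center=(4.2143,-12.7924) T_A=(12.4852,-5.8896) T_B=(14.3695,-9.1969) sweep=20.3515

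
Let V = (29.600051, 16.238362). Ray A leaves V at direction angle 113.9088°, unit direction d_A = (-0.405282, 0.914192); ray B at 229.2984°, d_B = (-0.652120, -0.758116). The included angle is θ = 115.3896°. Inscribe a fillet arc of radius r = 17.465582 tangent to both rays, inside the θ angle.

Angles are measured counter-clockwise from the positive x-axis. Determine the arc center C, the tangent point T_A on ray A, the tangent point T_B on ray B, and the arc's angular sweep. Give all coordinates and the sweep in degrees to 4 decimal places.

center=(9.1574,19.2558) T_A=(25.1243,26.3342) T_B=(22.3984,7.8661) sweep=64.6104

bisector direction at 171.6036° = (-0.989282,0.146021)
center distance |VC| = r/sin(θ/2) = 17.465582/sin(57.6948°) = 20.664111
C = V + |VC|·bis = (9.1574,19.2558)
T_A = V + ((C−V)·d_A)·d_A = V + 11.0435·d_A = (25.1243,26.3342)
T_B = V + ((C−V)·d_B)·d_B = V + 11.0435·d_B = (22.3984,7.8661)
sweep = 180° − θ = 64.6104°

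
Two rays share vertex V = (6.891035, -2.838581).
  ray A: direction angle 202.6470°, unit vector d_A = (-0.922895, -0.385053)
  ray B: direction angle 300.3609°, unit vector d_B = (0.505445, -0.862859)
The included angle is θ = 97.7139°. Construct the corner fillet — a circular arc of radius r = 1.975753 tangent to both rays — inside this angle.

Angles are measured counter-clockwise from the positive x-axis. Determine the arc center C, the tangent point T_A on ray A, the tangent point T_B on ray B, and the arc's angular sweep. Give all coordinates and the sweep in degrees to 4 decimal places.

center=(6.0587,-5.3267) T_A=(5.2980,-3.5032) T_B=(7.7635,-4.3280) sweep=82.2861

bisector direction at 251.5039° = (-0.317239,-0.948346)
center distance |VC| = r/sin(θ/2) = 1.975753/sin(48.8569°) = 2.623601
C = V + |VC|·bis = (6.0587,-5.3267)
T_A = V + ((C−V)·d_A)·d_A = V + 1.7262·d_A = (5.2980,-3.5032)
T_B = V + ((C−V)·d_B)·d_B = V + 1.7262·d_B = (7.7635,-4.3280)
sweep = 180° − θ = 82.2861°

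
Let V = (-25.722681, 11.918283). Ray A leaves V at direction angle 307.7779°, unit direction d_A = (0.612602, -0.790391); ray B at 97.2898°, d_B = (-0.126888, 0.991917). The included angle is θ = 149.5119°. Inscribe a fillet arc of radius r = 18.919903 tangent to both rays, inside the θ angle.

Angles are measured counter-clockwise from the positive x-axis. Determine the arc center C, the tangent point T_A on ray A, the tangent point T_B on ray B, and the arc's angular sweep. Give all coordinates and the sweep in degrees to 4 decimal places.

bisector direction at 22.5338° = (0.923653,0.383229)
center distance |VC| = r/sin(θ/2) = 18.919903/sin(74.7559°) = 19.609884
C = V + |VC|·bis = (-7.6099,19.4334)
T_A = V + ((C−V)·d_A)·d_A = V + 5.1560·d_A = (-22.5641,7.8430)
T_B = V + ((C−V)·d_B)·d_B = V + 5.1560·d_B = (-26.3769,17.0327)
sweep = 180° − θ = 30.4881°

center=(-7.6099,19.4334) T_A=(-22.5641,7.8430) T_B=(-26.3769,17.0327) sweep=30.4881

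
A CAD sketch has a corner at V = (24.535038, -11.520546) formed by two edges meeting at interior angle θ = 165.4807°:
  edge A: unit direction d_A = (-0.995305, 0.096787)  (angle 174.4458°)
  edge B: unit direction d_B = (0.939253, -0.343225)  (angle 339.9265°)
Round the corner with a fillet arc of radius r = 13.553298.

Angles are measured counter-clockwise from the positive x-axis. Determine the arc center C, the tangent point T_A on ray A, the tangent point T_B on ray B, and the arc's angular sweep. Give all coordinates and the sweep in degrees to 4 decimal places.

center=(21.5048,-24.8431) T_A=(22.8166,-11.3534) T_B=(26.1567,-12.1131) sweep=14.5193

bisector direction at 257.1861° = (-0.221784,-0.975096)
center distance |VC| = r/sin(θ/2) = 13.553298/sin(82.7404°) = 13.662824
C = V + |VC|·bis = (21.5048,-24.8431)
T_A = V + ((C−V)·d_A)·d_A = V + 1.7265·d_A = (22.8166,-11.3534)
T_B = V + ((C−V)·d_B)·d_B = V + 1.7265·d_B = (26.1567,-12.1131)
sweep = 180° − θ = 14.5193°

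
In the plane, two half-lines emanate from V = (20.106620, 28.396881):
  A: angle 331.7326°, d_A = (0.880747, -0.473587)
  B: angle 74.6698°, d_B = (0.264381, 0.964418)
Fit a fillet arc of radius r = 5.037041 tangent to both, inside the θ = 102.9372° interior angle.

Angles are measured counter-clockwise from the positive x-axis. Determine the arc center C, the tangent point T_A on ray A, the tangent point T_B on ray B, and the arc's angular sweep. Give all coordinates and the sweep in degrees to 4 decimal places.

bisector direction at 23.2012° = (0.919127,0.393961)
center distance |VC| = r/sin(θ/2) = 5.037041/sin(51.4686°) = 6.439031
C = V + |VC|·bis = (26.0249,30.9336)
T_A = V + ((C−V)·d_A)·d_A = V + 4.0112·d_A = (23.6394,26.4973)
T_B = V + ((C−V)·d_B)·d_B = V + 4.0112·d_B = (21.1671,32.2653)
sweep = 180° − θ = 77.0628°

center=(26.0249,30.9336) T_A=(23.6394,26.4973) T_B=(21.1671,32.2653) sweep=77.0628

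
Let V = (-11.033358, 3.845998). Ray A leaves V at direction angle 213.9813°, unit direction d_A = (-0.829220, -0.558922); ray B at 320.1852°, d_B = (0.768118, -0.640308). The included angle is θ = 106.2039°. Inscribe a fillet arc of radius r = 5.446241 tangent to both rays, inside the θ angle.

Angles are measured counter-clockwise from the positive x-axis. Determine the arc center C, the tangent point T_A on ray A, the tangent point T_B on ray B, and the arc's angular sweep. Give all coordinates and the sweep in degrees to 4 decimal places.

bisector direction at 267.0833° = (-0.050885,-0.998705)
center distance |VC| = r/sin(θ/2) = 5.446241/sin(53.1020°) = 6.810312
C = V + |VC|·bis = (-11.3799,-2.9555)
T_A = V + ((C−V)·d_A)·d_A = V + 4.0889·d_A = (-14.4239,1.5606)
T_B = V + ((C−V)·d_B)·d_B = V + 4.0889·d_B = (-7.8926,1.2279)
sweep = 180° − θ = 73.7961°

center=(-11.3799,-2.9555) T_A=(-14.4239,1.5606) T_B=(-7.8926,1.2279) sweep=73.7961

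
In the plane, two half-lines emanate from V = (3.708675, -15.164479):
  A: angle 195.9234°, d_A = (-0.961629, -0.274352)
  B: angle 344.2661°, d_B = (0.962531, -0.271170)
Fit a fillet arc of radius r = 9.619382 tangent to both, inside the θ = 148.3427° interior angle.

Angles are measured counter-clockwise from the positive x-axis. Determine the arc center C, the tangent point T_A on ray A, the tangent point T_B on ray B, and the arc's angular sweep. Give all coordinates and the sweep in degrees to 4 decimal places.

center=(3.7252,-25.1630) T_A=(1.0861,-15.9127) T_B=(6.3337,-15.9040) sweep=31.6573

bisector direction at 270.0947° = (0.001654,-0.999999)
center distance |VC| = r/sin(θ/2) = 9.619382/sin(74.1714°) = 9.998508
C = V + |VC|·bis = (3.7252,-25.1630)
T_A = V + ((C−V)·d_A)·d_A = V + 2.7272·d_A = (1.0861,-15.9127)
T_B = V + ((C−V)·d_B)·d_B = V + 2.7272·d_B = (6.3337,-15.9040)
sweep = 180° − θ = 31.6573°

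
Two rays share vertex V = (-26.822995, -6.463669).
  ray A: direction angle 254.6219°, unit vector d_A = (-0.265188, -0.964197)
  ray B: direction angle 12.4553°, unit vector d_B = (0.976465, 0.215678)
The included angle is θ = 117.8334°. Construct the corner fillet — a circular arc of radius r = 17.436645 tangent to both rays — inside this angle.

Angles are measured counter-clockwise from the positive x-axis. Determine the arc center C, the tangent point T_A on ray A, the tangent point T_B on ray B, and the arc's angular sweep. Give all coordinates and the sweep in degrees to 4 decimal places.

center=(-12.7982,-21.2228) T_A=(-29.6105,-16.5988) T_B=(-16.5589,-4.1966) sweep=62.1666

bisector direction at 313.5386° = (0.688843,-0.724910)
center distance |VC| = r/sin(θ/2) = 17.436645/sin(58.9167°) = 20.359980
C = V + |VC|·bis = (-12.7982,-21.2228)
T_A = V + ((C−V)·d_A)·d_A = V + 10.5115·d_A = (-29.6105,-16.5988)
T_B = V + ((C−V)·d_B)·d_B = V + 10.5115·d_B = (-16.5589,-4.1966)
sweep = 180° − θ = 62.1666°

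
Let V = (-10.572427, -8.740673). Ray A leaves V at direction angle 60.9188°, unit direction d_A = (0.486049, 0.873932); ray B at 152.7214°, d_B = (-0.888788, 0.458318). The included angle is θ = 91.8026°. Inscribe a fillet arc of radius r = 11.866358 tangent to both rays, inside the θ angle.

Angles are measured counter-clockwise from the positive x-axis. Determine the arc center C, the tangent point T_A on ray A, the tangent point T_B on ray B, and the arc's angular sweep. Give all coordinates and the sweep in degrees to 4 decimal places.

center=(-15.3538,7.0761) T_A=(-4.9835,1.3085) T_B=(-20.7924,-3.4706) sweep=88.1974

bisector direction at 106.8201° = (-0.289368,0.957218)
center distance |VC| = r/sin(θ/2) = 11.866358/sin(45.9013°) = 16.523691
C = V + |VC|·bis = (-15.3538,7.0761)
T_A = V + ((C−V)·d_A)·d_A = V + 11.4988·d_A = (-4.9835,1.3085)
T_B = V + ((C−V)·d_B)·d_B = V + 11.4988·d_B = (-20.7924,-3.4706)
sweep = 180° − θ = 88.1974°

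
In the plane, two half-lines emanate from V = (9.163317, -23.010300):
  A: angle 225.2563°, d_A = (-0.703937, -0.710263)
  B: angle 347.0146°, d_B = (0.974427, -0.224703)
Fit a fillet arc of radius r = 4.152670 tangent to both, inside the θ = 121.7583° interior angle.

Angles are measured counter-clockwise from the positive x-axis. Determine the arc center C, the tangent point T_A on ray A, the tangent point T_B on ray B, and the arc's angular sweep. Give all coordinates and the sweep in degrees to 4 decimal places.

bisector direction at 286.1354° = (0.277909,-0.960607)
center distance |VC| = r/sin(θ/2) = 4.152670/sin(60.8792°) = 4.753540
C = V + |VC|·bis = (10.4844,-27.5766)
T_A = V + ((C−V)·d_A)·d_A = V + 2.3133·d_A = (7.5349,-24.6534)
T_B = V + ((C−V)·d_B)·d_B = V + 2.3133·d_B = (11.4175,-23.5301)
sweep = 180° − θ = 58.2417°

center=(10.4844,-27.5766) T_A=(7.5349,-24.6534) T_B=(11.4175,-23.5301) sweep=58.2417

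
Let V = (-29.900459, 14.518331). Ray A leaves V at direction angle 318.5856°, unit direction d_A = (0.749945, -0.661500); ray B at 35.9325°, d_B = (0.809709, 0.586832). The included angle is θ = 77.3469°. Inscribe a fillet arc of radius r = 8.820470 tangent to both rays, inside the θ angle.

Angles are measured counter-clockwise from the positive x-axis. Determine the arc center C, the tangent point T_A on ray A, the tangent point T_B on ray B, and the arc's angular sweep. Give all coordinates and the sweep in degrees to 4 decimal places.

bisector direction at 357.2591° = (0.998856,-0.047820)
center distance |VC| = r/sin(θ/2) = 8.820470/sin(38.6735°) = 14.115441
C = V + |VC|·bis = (-15.8012,13.8433)
T_A = V + ((C−V)·d_A)·d_A = V + 11.0202·d_A = (-21.6359,7.2285)
T_B = V + ((C−V)·d_B)·d_B = V + 11.0202·d_B = (-20.9773,20.9853)
sweep = 180° − θ = 102.6531°

center=(-15.8012,13.8433) T_A=(-21.6359,7.2285) T_B=(-20.9773,20.9853) sweep=102.6531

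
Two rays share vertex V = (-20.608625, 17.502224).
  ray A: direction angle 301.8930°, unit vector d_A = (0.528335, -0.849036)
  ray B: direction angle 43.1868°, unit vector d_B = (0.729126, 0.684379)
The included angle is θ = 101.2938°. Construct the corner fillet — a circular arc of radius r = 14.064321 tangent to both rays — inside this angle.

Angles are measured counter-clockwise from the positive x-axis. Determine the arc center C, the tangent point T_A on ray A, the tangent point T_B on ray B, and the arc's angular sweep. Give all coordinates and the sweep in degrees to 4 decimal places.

center=(-2.5741,15.1407) T_A=(-14.5152,7.7100) T_B=(-12.1994,25.3954) sweep=78.7062

bisector direction at 352.5399° = (0.991536,-0.129836)
center distance |VC| = r/sin(θ/2) = 14.064321/sin(50.6469°) = 18.188514
C = V + |VC|·bis = (-2.5741,15.1407)
T_A = V + ((C−V)·d_A)·d_A = V + 11.5333·d_A = (-14.5152,7.7100)
T_B = V + ((C−V)·d_B)·d_B = V + 11.5333·d_B = (-12.1994,25.3954)
sweep = 180° − θ = 78.7062°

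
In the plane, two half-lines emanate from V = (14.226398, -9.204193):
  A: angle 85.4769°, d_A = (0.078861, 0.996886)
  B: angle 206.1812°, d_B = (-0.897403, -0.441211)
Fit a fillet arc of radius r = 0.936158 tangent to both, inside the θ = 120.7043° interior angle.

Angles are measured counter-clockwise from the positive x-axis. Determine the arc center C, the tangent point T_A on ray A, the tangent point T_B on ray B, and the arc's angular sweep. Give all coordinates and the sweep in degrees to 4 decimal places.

center=(13.3352,-8.5992) T_A=(14.2684,-8.6730) T_B=(13.7482,-9.4393) sweep=59.2957

bisector direction at 145.8290° = (-0.827365,0.561664)
center distance |VC| = r/sin(θ/2) = 0.936158/sin(60.3522°) = 1.077180
C = V + |VC|·bis = (13.3352,-8.5992)
T_A = V + ((C−V)·d_A)·d_A = V + 0.5328·d_A = (14.2684,-8.6730)
T_B = V + ((C−V)·d_B)·d_B = V + 0.5328·d_B = (13.7482,-9.4393)
sweep = 180° − θ = 59.2957°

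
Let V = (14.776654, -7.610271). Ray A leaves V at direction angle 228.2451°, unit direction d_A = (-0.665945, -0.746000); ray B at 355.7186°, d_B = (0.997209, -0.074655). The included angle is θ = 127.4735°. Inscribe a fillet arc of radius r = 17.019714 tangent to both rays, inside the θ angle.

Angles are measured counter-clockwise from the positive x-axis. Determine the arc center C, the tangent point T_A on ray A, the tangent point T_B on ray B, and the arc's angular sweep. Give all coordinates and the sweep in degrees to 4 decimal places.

bisector direction at 291.9819° = (0.374313,-0.927302)
center distance |VC| = r/sin(θ/2) = 17.019714/sin(63.7368°) = 18.978897
C = V + |VC|·bis = (21.8807,-25.2094)
T_A = V + ((C−V)·d_A)·d_A = V + 8.3981·d_A = (9.1840,-13.8752)
T_B = V + ((C−V)·d_B)·d_B = V + 8.3981·d_B = (23.1513,-8.2372)
sweep = 180° − θ = 52.5265°

center=(21.8807,-25.2094) T_A=(9.1840,-13.8752) T_B=(23.1513,-8.2372) sweep=52.5265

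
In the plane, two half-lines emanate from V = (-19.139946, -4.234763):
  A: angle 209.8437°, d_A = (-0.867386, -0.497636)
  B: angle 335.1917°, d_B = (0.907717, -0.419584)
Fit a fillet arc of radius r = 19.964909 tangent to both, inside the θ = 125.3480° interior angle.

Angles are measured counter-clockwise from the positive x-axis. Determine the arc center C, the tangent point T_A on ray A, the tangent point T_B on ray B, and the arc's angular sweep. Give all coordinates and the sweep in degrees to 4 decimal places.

center=(-18.1528,-26.6857) T_A=(-28.0880,-9.3684) T_B=(-9.7758,-8.5632) sweep=54.6520

bisector direction at 272.5177° = (0.043928,-0.999035)
center distance |VC| = r/sin(θ/2) = 19.964909/sin(62.6740°) = 22.472655
C = V + |VC|·bis = (-18.1528,-26.6857)
T_A = V + ((C−V)·d_A)·d_A = V + 10.3161·d_A = (-28.0880,-9.3684)
T_B = V + ((C−V)·d_B)·d_B = V + 10.3161·d_B = (-9.7758,-8.5632)
sweep = 180° − θ = 54.6520°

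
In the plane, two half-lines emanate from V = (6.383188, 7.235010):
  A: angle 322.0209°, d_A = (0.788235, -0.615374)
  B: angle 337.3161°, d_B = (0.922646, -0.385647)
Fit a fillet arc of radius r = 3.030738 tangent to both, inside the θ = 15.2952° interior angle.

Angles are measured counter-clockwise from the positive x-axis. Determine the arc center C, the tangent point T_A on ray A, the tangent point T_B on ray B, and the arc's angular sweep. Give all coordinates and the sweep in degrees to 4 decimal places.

center=(26.0397,-4.2658) T_A=(24.1747,-6.6548) T_B=(27.2085,-1.4695) sweep=164.7048

bisector direction at 329.6685° = (0.863118,-0.505002)
center distance |VC| = r/sin(θ/2) = 3.030738/sin(7.6476°) = 22.773835
C = V + |VC|·bis = (26.0397,-4.2658)
T_A = V + ((C−V)·d_A)·d_A = V + 22.5713·d_A = (24.1747,-6.6548)
T_B = V + ((C−V)·d_B)·d_B = V + 22.5713·d_B = (27.2085,-1.4695)
sweep = 180° − θ = 164.7048°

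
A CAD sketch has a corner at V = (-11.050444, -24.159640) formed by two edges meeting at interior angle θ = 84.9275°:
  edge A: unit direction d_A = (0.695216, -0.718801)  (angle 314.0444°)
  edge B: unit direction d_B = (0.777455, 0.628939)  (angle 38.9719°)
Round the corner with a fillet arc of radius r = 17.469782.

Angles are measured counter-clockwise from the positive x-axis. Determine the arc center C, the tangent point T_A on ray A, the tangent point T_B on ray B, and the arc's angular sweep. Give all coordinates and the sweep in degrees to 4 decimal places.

center=(14.7779,-25.7357) T_A=(2.2206,-37.8809) T_B=(3.7905,-12.1537) sweep=95.0725

bisector direction at 356.5082° = (0.998143,-0.060907)
center distance |VC| = r/sin(θ/2) = 17.469782/sin(42.4637°) = 25.876420
C = V + |VC|·bis = (14.7779,-25.7357)
T_A = V + ((C−V)·d_A)·d_A = V + 19.0892·d_A = (2.2206,-37.8809)
T_B = V + ((C−V)·d_B)·d_B = V + 19.0892·d_B = (3.7905,-12.1537)
sweep = 180° − θ = 95.0725°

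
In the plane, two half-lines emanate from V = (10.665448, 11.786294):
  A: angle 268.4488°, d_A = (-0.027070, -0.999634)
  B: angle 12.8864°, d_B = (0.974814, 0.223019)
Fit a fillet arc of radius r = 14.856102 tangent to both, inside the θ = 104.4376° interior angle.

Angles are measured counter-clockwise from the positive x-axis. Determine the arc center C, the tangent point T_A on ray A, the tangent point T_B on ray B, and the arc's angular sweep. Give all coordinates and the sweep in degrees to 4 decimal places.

center=(25.2044,-0.1274) T_A=(10.3537,0.2747) T_B=(21.8912,14.3545) sweep=75.5624

bisector direction at 320.6676° = (0.773482,-0.633818)
center distance |VC| = r/sin(θ/2) = 14.856102/sin(52.2188°) = 18.796720
C = V + |VC|·bis = (25.2044,-0.1274)
T_A = V + ((C−V)·d_A)·d_A = V + 11.5158·d_A = (10.3537,0.2747)
T_B = V + ((C−V)·d_B)·d_B = V + 11.5158·d_B = (21.8912,14.3545)
sweep = 180° − θ = 75.5624°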